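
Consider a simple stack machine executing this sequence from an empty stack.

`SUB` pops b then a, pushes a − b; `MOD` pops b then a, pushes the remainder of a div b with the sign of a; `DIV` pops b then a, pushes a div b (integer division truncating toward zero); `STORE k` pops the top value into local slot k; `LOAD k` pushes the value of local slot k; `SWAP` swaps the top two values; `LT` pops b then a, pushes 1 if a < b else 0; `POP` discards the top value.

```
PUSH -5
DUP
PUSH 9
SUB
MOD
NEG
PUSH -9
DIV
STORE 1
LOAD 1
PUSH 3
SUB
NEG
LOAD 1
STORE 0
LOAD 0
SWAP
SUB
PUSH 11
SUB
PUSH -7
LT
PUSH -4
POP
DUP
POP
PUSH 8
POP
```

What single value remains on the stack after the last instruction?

PUSH -5 → [-5]
DUP     → [-5, -5]
PUSH 9  → [-5, -5, 9]
SUB     → [-5, -14]
MOD     → [-5]
NEG     → [5]
PUSH -9 → [5, -9]
DIV     → [0]
STORE 1 → []
LOAD 1  → [0]
PUSH 3  → [0, 3]
SUB     → [-3]
NEG     → [3]
LOAD 1  → [3, 0]
STORE 0 → [3]
LOAD 0  → [3, 0]
SWAP    → [0, 3]
SUB     → [-3]
PUSH 11 → [-3, 11]
SUB     → [-14]
PUSH -7 → [-14, -7]
LT      → [1]
PUSH -4 → [1, -4]
POP     → [1]
DUP     → [1, 1]
POP     → [1]
PUSH 8  → [1, 8]
POP     → [1]

1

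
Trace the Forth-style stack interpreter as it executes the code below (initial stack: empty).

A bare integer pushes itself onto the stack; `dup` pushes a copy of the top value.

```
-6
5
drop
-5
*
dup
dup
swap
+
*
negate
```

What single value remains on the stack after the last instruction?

-6     : [-6]
5      : [-6, 5]
drop   : [-6]
-5     : [-6, -5]
*      : [30]
dup    : [30, 30]
dup    : [30, 30, 30]
swap   : [30, 30, 30]
+      : [30, 60]
*      : [1800]
negate : [-1800]

-1800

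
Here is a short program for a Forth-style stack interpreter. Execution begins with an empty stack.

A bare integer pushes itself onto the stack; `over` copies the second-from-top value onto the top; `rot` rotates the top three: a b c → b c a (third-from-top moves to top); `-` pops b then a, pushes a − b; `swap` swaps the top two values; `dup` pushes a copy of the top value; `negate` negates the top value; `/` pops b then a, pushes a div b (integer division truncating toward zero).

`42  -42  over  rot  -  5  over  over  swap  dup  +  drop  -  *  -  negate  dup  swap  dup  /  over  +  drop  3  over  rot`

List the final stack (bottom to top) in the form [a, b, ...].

[3, 42, 42]

42      [42]
-42     [42, -42]
over    [42, -42, 42]
rot     [-42, 42, 42]
-       [-42, 0]
5       [-42, 0, 5]
over    [-42, 0, 5, 0]
over    [-42, 0, 5, 0, 5]
swap    [-42, 0, 5, 5, 0]
dup     [-42, 0, 5, 5, 0, 0]
+       [-42, 0, 5, 5, 0]
drop    [-42, 0, 5, 5]
-       [-42, 0, 0]
*       [-42, 0]
-       [-42]
negate  [42]
dup     [42, 42]
swap    [42, 42]
dup     [42, 42, 42]
/       [42, 1]
over    [42, 1, 42]
+       [42, 43]
drop    [42]
3       [42, 3]
over    [42, 3, 42]
rot     [3, 42, 42]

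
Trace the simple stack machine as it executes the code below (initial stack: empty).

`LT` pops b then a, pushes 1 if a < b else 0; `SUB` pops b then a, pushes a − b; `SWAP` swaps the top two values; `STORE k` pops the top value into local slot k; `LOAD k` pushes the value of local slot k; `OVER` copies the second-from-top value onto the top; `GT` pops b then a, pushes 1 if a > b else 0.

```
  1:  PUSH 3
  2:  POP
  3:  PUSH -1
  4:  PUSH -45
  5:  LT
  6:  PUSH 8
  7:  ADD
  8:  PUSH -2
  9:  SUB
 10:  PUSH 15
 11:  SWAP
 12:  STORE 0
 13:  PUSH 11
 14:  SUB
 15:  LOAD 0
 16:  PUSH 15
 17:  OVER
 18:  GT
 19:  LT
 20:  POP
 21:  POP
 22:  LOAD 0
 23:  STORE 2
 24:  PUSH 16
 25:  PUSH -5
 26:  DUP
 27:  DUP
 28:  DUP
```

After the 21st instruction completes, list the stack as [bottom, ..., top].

PUSH 3   : 3
POP      : (empty)
PUSH -1  : -1
PUSH -45 : -1 -45
LT       : 0
PUSH 8   : 0 8
ADD      : 8
PUSH -2  : 8 -2
SUB      : 10
PUSH 15  : 10 15
SWAP     : 15 10
STORE 0  : 15
PUSH 11  : 15 11
SUB      : 4
LOAD 0   : 4 10
PUSH 15  : 4 10 15
OVER     : 4 10 15 10
GT       : 4 10 1
LT       : 4 0
POP      : 4
POP      : (empty)

[]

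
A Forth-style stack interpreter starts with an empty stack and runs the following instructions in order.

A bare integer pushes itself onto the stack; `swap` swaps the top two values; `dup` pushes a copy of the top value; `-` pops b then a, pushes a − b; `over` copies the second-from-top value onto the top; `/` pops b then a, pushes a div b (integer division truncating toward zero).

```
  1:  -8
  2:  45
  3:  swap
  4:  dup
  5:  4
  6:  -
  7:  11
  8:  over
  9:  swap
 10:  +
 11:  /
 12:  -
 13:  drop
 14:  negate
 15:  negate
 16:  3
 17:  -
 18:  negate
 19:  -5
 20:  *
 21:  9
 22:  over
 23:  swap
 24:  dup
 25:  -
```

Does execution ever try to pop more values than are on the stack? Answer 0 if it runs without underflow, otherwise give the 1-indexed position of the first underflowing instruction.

-8     : [-8]
45     : [-8, 45]
swap   : [45, -8]
dup    : [45, -8, -8]
4      : [45, -8, -8, 4]
-      : [45, -8, -12]
11     : [45, -8, -12, 11]
over   : [45, -8, -12, 11, -12]
swap   : [45, -8, -12, -12, 11]
+      : [45, -8, -12, -1]
/      : [45, -8, 12]
-      : [45, -20]
drop   : [45]
negate : [-45]
negate : [45]
3      : [45, 3]
-      : [42]
negate : [-42]
-5     : [-42, -5]
*      : [210]
9      : [210, 9]
over   : [210, 9, 210]
swap   : [210, 210, 9]
dup    : [210, 210, 9, 9]
-      : [210, 210, 0]

0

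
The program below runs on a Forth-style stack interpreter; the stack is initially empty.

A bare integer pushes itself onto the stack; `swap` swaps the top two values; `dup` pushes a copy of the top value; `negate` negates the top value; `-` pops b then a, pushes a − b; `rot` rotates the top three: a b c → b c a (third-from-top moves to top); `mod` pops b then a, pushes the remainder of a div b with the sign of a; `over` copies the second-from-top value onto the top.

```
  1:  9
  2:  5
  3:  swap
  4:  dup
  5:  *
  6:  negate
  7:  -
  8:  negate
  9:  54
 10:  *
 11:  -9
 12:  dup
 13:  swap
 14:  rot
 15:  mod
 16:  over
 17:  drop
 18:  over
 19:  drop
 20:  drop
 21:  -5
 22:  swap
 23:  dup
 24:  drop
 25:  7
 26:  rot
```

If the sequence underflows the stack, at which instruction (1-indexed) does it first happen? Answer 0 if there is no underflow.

9      → 9
5      → 9 5
swap   → 5 9
dup    → 5 9 9
*      → 5 81
negate → 5 -81
-      → 86
negate → -86
54     → -86 54
*      → -4644
-9     → -4644 -9
dup    → -4644 -9 -9
swap   → -4644 -9 -9
rot    → -9 -9 -4644
mod    → -9 -9
over   → -9 -9 -9
drop   → -9 -9
over   → -9 -9 -9
drop   → -9 -9
drop   → -9
-5     → -9 -5
swap   → -5 -9
dup    → -5 -9 -9
drop   → -5 -9
7      → -5 -9 7
rot    → -9 7 -5

0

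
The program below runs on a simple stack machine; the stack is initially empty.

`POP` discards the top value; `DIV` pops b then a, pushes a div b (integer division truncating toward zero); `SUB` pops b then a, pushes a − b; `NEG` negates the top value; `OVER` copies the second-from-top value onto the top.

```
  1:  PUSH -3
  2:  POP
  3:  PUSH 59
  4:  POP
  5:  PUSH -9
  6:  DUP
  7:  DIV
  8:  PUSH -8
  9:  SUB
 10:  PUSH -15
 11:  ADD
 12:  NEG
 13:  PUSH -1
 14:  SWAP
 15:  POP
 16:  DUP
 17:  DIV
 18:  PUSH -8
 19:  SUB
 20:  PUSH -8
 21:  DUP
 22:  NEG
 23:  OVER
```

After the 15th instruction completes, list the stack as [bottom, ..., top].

PUSH -3  -> -3
POP      -> (empty)
PUSH 59  -> 59
POP      -> (empty)
PUSH -9  -> -9
DUP      -> -9 -9
DIV      -> 1
PUSH -8  -> 1 -8
SUB      -> 9
PUSH -15 -> 9 -15
ADD      -> -6
NEG      -> 6
PUSH -1  -> 6 -1
SWAP     -> -1 6
POP      -> -1

[-1]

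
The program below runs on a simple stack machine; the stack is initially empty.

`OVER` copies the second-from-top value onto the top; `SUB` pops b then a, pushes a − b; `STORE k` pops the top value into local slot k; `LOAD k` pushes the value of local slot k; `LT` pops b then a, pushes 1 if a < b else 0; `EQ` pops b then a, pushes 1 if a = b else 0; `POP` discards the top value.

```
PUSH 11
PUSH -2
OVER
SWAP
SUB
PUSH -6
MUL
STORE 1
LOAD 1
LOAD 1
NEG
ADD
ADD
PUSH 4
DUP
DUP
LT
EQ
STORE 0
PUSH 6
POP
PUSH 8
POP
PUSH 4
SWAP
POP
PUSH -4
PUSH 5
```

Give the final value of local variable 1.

PUSH 11  [11]
PUSH -2  [11, -2]
OVER     [11, -2, 11]
SWAP     [11, 11, -2]
SUB      [11, 13]
PUSH -6  [11, 13, -6]
MUL      [11, -78]
STORE 1  [11]
LOAD 1   [11, -78]
LOAD 1   [11, -78, -78]
NEG      [11, -78, 78]
ADD      [11, 0]
ADD      [11]
PUSH 4   [11, 4]
DUP      [11, 4, 4]
DUP      [11, 4, 4, 4]
LT       [11, 4, 0]
EQ       [11, 0]
STORE 0  [11]
PUSH 6   [11, 6]
POP      [11]
PUSH 8   [11, 8]
POP      [11]
PUSH 4   [11, 4]
SWAP     [4, 11]
POP      [4]
PUSH -4  [4, -4]
PUSH 5   [4, -4, 5]

-78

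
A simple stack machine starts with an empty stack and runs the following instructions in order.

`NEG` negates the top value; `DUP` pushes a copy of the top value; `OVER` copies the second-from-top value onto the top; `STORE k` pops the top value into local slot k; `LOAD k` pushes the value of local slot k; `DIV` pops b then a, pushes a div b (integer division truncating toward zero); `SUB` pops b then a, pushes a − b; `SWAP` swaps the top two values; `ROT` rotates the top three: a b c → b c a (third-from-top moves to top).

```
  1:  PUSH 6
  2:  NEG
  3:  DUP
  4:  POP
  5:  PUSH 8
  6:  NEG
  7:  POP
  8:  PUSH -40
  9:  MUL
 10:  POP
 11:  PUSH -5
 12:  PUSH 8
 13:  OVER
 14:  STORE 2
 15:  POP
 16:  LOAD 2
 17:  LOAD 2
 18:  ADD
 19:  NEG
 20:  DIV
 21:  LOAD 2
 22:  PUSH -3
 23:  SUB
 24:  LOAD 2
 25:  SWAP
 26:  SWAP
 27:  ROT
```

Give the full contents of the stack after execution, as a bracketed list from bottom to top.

[-2, -5, 0]

PUSH 6   : [6]
NEG      : [-6]
DUP      : [-6, -6]
POP      : [-6]
PUSH 8   : [-6, 8]
NEG      : [-6, -8]
POP      : [-6]
PUSH -40 : [-6, -40]
MUL      : [240]
POP      : []
PUSH -5  : [-5]
PUSH 8   : [-5, 8]
OVER     : [-5, 8, -5]
STORE 2  : [-5, 8]
POP      : [-5]
LOAD 2   : [-5, -5]
LOAD 2   : [-5, -5, -5]
ADD      : [-5, -10]
NEG      : [-5, 10]
DIV      : [0]
LOAD 2   : [0, -5]
PUSH -3  : [0, -5, -3]
SUB      : [0, -2]
LOAD 2   : [0, -2, -5]
SWAP     : [0, -5, -2]
SWAP     : [0, -2, -5]
ROT      : [-2, -5, 0]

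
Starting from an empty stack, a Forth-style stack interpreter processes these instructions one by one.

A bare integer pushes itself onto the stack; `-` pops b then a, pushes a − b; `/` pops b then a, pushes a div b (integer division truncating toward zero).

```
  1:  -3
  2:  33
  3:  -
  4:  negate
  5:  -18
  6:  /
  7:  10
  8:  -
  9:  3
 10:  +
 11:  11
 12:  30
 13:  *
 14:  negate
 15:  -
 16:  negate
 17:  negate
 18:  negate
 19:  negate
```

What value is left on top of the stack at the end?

321

-3      -3
33      -3 33
-       -36
negate  36
-18     36 -18
/       -2
10      -2 10
-       -12
3       -12 3
+       -9
11      -9 11
30      -9 11 30
*       -9 330
negate  -9 -330
-       321
negate  -321
negate  321
negate  -321
negate  321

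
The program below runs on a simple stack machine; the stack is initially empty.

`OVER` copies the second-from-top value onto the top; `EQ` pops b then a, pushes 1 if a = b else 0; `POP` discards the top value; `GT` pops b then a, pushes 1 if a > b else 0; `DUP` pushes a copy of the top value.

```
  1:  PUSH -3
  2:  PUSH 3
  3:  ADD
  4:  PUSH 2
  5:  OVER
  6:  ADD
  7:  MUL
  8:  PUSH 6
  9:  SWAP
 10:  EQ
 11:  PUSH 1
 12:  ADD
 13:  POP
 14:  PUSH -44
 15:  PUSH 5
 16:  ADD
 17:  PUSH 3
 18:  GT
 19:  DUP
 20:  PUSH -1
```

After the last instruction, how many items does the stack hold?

PUSH -3  -> -3
PUSH 3   -> -3 3
ADD      -> 0
PUSH 2   -> 0 2
OVER     -> 0 2 0
ADD      -> 0 2
MUL      -> 0
PUSH 6   -> 0 6
SWAP     -> 6 0
EQ       -> 0
PUSH 1   -> 0 1
ADD      -> 1
POP      -> (empty)
PUSH -44 -> -44
PUSH 5   -> -44 5
ADD      -> -39
PUSH 3   -> -39 3
GT       -> 0
DUP      -> 0 0
PUSH -1  -> 0 0 -1

3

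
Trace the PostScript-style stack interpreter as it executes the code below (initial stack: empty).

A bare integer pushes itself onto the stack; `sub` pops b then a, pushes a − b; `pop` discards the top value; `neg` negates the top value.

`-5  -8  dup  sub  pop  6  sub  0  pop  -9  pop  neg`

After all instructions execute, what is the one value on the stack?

-5   [-5]
-8   [-5, -8]
dup  [-5, -8, -8]
sub  [-5, 0]
pop  [-5]
6    [-5, 6]
sub  [-11]
0    [-11, 0]
pop  [-11]
-9   [-11, -9]
pop  [-11]
neg  [11]

11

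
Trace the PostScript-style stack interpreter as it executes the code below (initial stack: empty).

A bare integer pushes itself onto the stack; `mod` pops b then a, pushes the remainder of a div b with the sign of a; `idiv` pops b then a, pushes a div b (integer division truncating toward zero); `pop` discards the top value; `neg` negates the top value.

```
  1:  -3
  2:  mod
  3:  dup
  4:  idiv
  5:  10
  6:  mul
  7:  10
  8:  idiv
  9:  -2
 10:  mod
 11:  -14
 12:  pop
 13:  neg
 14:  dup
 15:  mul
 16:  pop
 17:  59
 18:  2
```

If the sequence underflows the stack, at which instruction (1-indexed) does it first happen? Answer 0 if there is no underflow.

2

-3  -3
mod  — needs 2 operands, stack has 1 → underflow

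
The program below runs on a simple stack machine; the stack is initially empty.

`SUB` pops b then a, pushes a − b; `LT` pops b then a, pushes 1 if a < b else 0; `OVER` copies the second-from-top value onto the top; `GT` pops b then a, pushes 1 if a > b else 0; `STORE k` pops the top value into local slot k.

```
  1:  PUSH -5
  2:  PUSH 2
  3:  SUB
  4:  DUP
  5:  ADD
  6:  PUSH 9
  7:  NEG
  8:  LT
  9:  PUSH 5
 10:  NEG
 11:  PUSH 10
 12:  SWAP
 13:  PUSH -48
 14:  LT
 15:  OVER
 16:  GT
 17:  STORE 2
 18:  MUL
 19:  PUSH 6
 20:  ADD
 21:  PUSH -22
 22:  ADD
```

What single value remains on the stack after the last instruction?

-6

PUSH -5   -5
PUSH 2    -5 2
SUB       -7
DUP       -7 -7
ADD       -14
PUSH 9    -14 9
NEG       -14 -9
LT        1
PUSH 5    1 5
NEG       1 -5
PUSH 10   1 -5 10
SWAP      1 10 -5
PUSH -48  1 10 -5 -48
LT        1 10 0
OVER      1 10 0 10
GT        1 10 0
STORE 2   1 10
MUL       10
PUSH 6    10 6
ADD       16
PUSH -22  16 -22
ADD       -6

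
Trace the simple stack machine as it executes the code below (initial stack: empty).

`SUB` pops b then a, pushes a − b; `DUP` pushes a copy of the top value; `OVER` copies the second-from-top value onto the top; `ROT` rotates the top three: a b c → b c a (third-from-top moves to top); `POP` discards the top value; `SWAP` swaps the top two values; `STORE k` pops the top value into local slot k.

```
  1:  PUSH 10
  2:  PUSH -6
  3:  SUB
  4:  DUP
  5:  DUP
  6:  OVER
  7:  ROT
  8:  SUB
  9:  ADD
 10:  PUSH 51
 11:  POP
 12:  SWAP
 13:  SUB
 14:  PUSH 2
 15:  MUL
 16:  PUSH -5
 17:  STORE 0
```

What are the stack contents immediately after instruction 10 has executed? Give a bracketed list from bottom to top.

[16, 16, 51]

PUSH 10  [10]
PUSH -6  [10, -6]
SUB      [16]
DUP      [16, 16]
DUP      [16, 16, 16]
OVER     [16, 16, 16, 16]
ROT      [16, 16, 16, 16]
SUB      [16, 16, 0]
ADD      [16, 16]
PUSH 51  [16, 16, 51]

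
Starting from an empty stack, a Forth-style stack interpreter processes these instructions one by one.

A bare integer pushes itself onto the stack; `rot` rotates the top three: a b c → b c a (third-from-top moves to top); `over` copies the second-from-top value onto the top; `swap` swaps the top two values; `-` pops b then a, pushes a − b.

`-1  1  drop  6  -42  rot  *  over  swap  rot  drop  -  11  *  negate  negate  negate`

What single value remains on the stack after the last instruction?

-1     → [-1]
1      → [-1, 1]
drop   → [-1]
6      → [-1, 6]
-42    → [-1, 6, -42]
rot    → [6, -42, -1]
*      → [6, 42]
over   → [6, 42, 6]
swap   → [6, 6, 42]
rot    → [6, 42, 6]
drop   → [6, 42]
-      → [-36]
11     → [-36, 11]
*      → [-396]
negate → [396]
negate → [-396]
negate → [396]

396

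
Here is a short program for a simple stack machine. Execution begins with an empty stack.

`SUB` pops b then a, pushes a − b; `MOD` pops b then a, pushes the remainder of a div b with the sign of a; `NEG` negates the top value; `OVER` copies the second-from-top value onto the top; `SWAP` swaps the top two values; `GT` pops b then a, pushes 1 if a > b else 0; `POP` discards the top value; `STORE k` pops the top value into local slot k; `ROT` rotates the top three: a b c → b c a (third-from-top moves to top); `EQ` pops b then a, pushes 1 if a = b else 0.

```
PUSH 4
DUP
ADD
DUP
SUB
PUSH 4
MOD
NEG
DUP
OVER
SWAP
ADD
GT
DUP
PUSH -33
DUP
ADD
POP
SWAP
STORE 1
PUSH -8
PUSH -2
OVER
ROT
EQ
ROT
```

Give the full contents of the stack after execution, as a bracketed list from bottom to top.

[-2, 1, 0]

PUSH 4   -> 4
DUP      -> 4 4
ADD      -> 8
DUP      -> 8 8
SUB      -> 0
PUSH 4   -> 0 4
MOD      -> 0
NEG      -> 0
DUP      -> 0 0
OVER     -> 0 0 0
SWAP     -> 0 0 0
ADD      -> 0 0
GT       -> 0
DUP      -> 0 0
PUSH -33 -> 0 0 -33
DUP      -> 0 0 -33 -33
ADD      -> 0 0 -66
POP      -> 0 0
SWAP     -> 0 0
STORE 1  -> 0
PUSH -8  -> 0 -8
PUSH -2  -> 0 -8 -2
OVER     -> 0 -8 -2 -8
ROT      -> 0 -2 -8 -8
EQ       -> 0 -2 1
ROT      -> -2 1 0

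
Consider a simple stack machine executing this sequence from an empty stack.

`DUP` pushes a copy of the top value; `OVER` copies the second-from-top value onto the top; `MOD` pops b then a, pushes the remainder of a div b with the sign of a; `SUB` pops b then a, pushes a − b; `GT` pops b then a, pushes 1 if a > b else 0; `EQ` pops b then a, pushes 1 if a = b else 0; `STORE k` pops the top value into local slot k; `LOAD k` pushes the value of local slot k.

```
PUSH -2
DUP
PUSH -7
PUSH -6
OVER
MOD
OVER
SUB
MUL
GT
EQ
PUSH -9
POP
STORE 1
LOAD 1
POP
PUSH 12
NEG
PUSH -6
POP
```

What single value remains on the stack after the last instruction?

-12

PUSH -2  [-2]
DUP      [-2, -2]
PUSH -7  [-2, -2, -7]
PUSH -6  [-2, -2, -7, -6]
OVER     [-2, -2, -7, -6, -7]
MOD      [-2, -2, -7, -6]
OVER     [-2, -2, -7, -6, -7]
SUB      [-2, -2, -7, 1]
MUL      [-2, -2, -7]
GT       [-2, 1]
EQ       [0]
PUSH -9  [0, -9]
POP      [0]
STORE 1  []
LOAD 1   [0]
POP      []
PUSH 12  [12]
NEG      [-12]
PUSH -6  [-12, -6]
POP      [-12]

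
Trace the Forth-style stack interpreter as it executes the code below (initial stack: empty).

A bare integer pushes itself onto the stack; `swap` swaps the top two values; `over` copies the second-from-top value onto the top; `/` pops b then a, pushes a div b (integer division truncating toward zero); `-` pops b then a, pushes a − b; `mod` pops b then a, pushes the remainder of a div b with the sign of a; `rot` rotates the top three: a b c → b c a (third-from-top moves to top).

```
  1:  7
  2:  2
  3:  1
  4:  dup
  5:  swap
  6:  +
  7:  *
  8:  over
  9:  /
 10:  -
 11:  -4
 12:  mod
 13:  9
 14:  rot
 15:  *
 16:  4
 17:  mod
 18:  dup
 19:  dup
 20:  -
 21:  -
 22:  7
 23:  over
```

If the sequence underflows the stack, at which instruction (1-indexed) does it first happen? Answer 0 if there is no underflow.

14

7    : [7]
2    : [7, 2]
1    : [7, 2, 1]
dup  : [7, 2, 1, 1]
swap : [7, 2, 1, 1]
+    : [7, 2, 2]
*    : [7, 4]
over : [7, 4, 7]
/    : [7, 0]
-    : [7]
-4   : [7, -4]
mod  : [3]
9    : [3, 9]
rot  — needs 3 operands, stack has 2 → underflow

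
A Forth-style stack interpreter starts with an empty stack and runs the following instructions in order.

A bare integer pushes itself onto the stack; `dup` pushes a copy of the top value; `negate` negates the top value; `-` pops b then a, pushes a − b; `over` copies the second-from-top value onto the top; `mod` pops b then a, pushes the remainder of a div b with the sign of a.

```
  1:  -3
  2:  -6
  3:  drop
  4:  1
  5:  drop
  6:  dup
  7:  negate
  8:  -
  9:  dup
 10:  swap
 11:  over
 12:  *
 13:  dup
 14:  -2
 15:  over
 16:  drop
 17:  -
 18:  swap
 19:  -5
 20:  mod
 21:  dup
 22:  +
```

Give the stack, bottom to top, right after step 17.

-3      [-3]
-6      [-3, -6]
drop    [-3]
1       [-3, 1]
drop    [-3]
dup     [-3, -3]
negate  [-3, 3]
-       [-6]
dup     [-6, -6]
swap    [-6, -6]
over    [-6, -6, -6]
*       [-6, 36]
dup     [-6, 36, 36]
-2      [-6, 36, 36, -2]
over    [-6, 36, 36, -2, 36]
drop    [-6, 36, 36, -2]
-       [-6, 36, 38]

[-6, 36, 38]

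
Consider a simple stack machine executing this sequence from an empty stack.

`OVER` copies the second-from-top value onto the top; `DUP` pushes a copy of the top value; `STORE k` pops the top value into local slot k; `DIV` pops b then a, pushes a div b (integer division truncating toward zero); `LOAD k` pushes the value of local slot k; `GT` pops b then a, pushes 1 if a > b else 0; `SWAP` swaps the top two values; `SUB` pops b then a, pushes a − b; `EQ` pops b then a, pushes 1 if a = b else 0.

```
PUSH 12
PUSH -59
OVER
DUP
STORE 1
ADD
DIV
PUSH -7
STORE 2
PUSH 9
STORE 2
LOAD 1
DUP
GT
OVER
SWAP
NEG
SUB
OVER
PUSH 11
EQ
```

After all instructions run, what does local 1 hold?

PUSH 12  : 12
PUSH -59 : 12 -59
OVER     : 12 -59 12
DUP      : 12 -59 12 12
STORE 1  : 12 -59 12
ADD      : 12 -47
DIV      : 0
PUSH -7  : 0 -7
STORE 2  : 0
PUSH 9   : 0 9
STORE 2  : 0
LOAD 1   : 0 12
DUP      : 0 12 12
GT       : 0 0
OVER     : 0 0 0
SWAP     : 0 0 0
NEG      : 0 0 0
SUB      : 0 0
OVER     : 0 0 0
PUSH 11  : 0 0 0 11
EQ       : 0 0 0

12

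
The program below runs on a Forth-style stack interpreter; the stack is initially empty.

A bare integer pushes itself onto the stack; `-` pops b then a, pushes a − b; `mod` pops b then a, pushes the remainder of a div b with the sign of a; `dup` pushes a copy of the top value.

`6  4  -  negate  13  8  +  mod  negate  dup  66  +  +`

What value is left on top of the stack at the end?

6      : 6
4      : 6 4
-      : 2
negate : -2
13     : -2 13
8      : -2 13 8
+      : -2 21
mod    : -2
negate : 2
dup    : 2 2
66     : 2 2 66
+      : 2 68
+      : 70

70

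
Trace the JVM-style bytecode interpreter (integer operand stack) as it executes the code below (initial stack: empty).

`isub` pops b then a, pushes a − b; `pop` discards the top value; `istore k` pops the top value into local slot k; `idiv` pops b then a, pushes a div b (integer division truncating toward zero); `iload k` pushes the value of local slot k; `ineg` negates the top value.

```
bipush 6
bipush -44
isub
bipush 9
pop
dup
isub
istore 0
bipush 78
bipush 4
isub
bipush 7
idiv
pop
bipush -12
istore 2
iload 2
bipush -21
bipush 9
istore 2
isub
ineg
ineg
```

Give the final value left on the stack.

9

bipush 6    6
bipush -44  6 -44
isub        50
bipush 9    50 9
pop         50
dup         50 50
isub        0
istore 0    (empty)
bipush 78   78
bipush 4    78 4
isub        74
bipush 7    74 7
idiv        10
pop         (empty)
bipush -12  -12
istore 2    (empty)
iload 2     -12
bipush -21  -12 -21
bipush 9    -12 -21 9
istore 2    -12 -21
isub        9
ineg        -9
ineg        9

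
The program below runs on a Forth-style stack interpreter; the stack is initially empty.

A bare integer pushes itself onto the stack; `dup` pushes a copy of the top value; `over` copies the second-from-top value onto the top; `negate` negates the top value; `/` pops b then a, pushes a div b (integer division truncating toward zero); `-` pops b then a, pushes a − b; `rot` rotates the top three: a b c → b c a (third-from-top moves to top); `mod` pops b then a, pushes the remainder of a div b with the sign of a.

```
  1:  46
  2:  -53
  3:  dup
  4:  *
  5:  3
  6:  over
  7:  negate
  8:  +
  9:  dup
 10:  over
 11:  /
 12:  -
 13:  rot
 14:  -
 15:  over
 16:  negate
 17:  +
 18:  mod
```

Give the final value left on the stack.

2809

46      46
-53     46 -53
dup     46 -53 -53
*       46 2809
3       46 2809 3
over    46 2809 3 2809
negate  46 2809 3 -2809
+       46 2809 -2806
dup     46 2809 -2806 -2806
over    46 2809 -2806 -2806 -2806
/       46 2809 -2806 1
-       46 2809 -2807
rot     2809 -2807 46
-       2809 -2853
over    2809 -2853 2809
negate  2809 -2853 -2809
+       2809 -5662
mod     2809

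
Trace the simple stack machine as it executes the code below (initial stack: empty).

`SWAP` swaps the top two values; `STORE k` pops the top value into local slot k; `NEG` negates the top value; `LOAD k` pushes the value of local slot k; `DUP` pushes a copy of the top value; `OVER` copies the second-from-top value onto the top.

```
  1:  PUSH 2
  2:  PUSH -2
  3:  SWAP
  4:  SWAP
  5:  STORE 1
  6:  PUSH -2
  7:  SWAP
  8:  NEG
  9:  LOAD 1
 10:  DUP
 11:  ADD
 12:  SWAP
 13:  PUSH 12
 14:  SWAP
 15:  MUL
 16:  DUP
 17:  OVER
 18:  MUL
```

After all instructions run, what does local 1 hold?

-2

PUSH 2   2
PUSH -2  2 -2
SWAP     -2 2
SWAP     2 -2
STORE 1  2
PUSH -2  2 -2
SWAP     -2 2
NEG      -2 -2
LOAD 1   -2 -2 -2
DUP      -2 -2 -2 -2
ADD      -2 -2 -4
SWAP     -2 -4 -2
PUSH 12  -2 -4 -2 12
SWAP     -2 -4 12 -2
MUL      -2 -4 -24
DUP      -2 -4 -24 -24
OVER     -2 -4 -24 -24 -24
MUL      -2 -4 -24 576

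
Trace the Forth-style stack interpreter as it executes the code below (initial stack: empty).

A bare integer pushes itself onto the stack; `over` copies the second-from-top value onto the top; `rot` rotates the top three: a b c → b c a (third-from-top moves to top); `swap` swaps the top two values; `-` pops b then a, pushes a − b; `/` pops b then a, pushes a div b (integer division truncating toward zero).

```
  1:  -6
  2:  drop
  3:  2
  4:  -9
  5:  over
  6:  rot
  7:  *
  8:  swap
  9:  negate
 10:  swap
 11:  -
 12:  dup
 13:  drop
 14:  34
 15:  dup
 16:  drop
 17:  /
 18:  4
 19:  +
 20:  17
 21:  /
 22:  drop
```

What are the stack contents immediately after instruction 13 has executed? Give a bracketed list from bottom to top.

[5]

-6     → [-6]
drop   → []
2      → [2]
-9     → [2, -9]
over   → [2, -9, 2]
rot    → [-9, 2, 2]
*      → [-9, 4]
swap   → [4, -9]
negate → [4, 9]
swap   → [9, 4]
-      → [5]
dup    → [5, 5]
drop   → [5]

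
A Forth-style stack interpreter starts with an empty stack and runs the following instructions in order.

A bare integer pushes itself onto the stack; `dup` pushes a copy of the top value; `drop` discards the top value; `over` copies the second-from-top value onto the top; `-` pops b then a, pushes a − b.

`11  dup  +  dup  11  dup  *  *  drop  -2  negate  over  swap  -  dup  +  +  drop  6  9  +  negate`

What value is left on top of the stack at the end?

-15

11      [11]
dup     [11, 11]
+       [22]
dup     [22, 22]
11      [22, 22, 11]
dup     [22, 22, 11, 11]
*       [22, 22, 121]
*       [22, 2662]
drop    [22]
-2      [22, -2]
negate  [22, 2]
over    [22, 2, 22]
swap    [22, 22, 2]
-       [22, 20]
dup     [22, 20, 20]
+       [22, 40]
+       [62]
drop    []
6       [6]
9       [6, 9]
+       [15]
negate  [-15]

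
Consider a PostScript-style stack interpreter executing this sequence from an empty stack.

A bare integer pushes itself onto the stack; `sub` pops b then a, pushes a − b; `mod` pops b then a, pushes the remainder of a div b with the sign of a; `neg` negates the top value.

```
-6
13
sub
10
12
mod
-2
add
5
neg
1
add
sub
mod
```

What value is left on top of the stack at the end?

-6  : [-6]
13  : [-6, 13]
sub : [-19]
10  : [-19, 10]
12  : [-19, 10, 12]
mod : [-19, 10]
-2  : [-19, 10, -2]
add : [-19, 8]
5   : [-19, 8, 5]
neg : [-19, 8, -5]
1   : [-19, 8, -5, 1]
add : [-19, 8, -4]
sub : [-19, 12]
mod : [-7]

-7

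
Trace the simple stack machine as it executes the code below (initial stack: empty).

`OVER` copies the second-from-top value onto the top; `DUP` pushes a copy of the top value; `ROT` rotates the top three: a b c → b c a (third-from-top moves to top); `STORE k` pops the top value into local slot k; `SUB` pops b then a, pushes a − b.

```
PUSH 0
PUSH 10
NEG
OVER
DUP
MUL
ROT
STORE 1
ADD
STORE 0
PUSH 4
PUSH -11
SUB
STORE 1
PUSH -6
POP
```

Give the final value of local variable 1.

15

PUSH 0   → [0]
PUSH 10  → [0, 10]
NEG      → [0, -10]
OVER     → [0, -10, 0]
DUP      → [0, -10, 0, 0]
MUL      → [0, -10, 0]
ROT      → [-10, 0, 0]
STORE 1  → [-10, 0]
ADD      → [-10]
STORE 0  → []
PUSH 4   → [4]
PUSH -11 → [4, -11]
SUB      → [15]
STORE 1  → []
PUSH -6  → [-6]
POP      → []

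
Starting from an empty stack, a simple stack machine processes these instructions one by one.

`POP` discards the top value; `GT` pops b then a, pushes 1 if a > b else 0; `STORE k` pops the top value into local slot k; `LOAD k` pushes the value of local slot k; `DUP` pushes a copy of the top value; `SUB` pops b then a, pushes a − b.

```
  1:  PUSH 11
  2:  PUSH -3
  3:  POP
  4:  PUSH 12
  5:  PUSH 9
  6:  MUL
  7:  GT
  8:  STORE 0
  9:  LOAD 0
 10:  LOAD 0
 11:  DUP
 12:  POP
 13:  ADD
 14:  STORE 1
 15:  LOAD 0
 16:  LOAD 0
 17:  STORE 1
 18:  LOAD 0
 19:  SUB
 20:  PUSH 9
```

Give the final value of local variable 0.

PUSH 11 -> 11
PUSH -3 -> 11 -3
POP     -> 11
PUSH 12 -> 11 12
PUSH 9  -> 11 12 9
MUL     -> 11 108
GT      -> 0
STORE 0 -> (empty)
LOAD 0  -> 0
LOAD 0  -> 0 0
DUP     -> 0 0 0
POP     -> 0 0
ADD     -> 0
STORE 1 -> (empty)
LOAD 0  -> 0
LOAD 0  -> 0 0
STORE 1 -> 0
LOAD 0  -> 0 0
SUB     -> 0
PUSH 9  -> 0 9

0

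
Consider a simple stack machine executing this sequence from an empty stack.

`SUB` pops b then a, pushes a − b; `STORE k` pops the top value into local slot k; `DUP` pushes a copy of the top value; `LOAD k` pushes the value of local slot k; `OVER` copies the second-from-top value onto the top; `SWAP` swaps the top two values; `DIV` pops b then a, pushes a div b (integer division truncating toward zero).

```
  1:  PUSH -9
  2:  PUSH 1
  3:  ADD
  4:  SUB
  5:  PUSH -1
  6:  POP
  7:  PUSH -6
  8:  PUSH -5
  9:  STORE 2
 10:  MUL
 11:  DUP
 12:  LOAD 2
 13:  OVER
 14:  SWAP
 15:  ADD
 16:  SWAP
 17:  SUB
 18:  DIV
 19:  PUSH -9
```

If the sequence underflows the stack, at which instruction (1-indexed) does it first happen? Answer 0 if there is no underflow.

PUSH -9 : -9
PUSH 1  : -9 1
ADD     : -8
SUB  — needs 2 operands, stack has 1 → underflow

4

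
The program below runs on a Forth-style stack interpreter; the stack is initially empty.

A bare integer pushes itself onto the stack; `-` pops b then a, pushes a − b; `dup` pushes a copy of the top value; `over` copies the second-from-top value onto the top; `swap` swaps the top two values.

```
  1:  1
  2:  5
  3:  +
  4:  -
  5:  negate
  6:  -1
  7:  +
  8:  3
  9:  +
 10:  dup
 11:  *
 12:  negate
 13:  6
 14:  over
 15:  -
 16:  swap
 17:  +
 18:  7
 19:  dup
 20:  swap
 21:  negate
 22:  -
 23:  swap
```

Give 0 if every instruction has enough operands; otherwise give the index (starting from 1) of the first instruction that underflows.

1 -> [1]
5 -> [1, 5]
+ -> [6]
-  — needs 2 operands, stack has 1 → underflow

4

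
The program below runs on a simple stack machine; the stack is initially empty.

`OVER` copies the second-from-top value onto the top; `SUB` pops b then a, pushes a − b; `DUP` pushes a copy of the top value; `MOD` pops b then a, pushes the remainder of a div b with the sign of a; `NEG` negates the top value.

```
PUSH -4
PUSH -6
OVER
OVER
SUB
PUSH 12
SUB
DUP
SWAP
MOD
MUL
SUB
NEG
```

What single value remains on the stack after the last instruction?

PUSH -4  [-4]
PUSH -6  [-4, -6]
OVER     [-4, -6, -4]
OVER     [-4, -6, -4, -6]
SUB      [-4, -6, 2]
PUSH 12  [-4, -6, 2, 12]
SUB      [-4, -6, -10]
DUP      [-4, -6, -10, -10]
SWAP     [-4, -6, -10, -10]
MOD      [-4, -6, 0]
MUL      [-4, 0]
SUB      [-4]
NEG      [4]

4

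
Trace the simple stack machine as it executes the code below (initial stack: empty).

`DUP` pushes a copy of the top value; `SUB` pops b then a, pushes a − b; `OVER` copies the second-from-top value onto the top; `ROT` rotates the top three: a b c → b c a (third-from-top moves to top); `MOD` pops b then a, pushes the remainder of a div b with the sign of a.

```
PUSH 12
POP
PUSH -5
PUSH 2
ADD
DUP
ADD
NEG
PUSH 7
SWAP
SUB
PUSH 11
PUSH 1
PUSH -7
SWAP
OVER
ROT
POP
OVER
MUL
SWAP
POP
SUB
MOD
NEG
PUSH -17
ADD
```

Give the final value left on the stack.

PUSH 12  -> [12]
POP      -> []
PUSH -5  -> [-5]
PUSH 2   -> [-5, 2]
ADD      -> [-3]
DUP      -> [-3, -3]
ADD      -> [-6]
NEG      -> [6]
PUSH 7   -> [6, 7]
SWAP     -> [7, 6]
SUB      -> [1]
PUSH 11  -> [1, 11]
PUSH 1   -> [1, 11, 1]
PUSH -7  -> [1, 11, 1, -7]
SWAP     -> [1, 11, -7, 1]
OVER     -> [1, 11, -7, 1, -7]
ROT      -> [1, 11, 1, -7, -7]
POP      -> [1, 11, 1, -7]
OVER     -> [1, 11, 1, -7, 1]
MUL      -> [1, 11, 1, -7]
SWAP     -> [1, 11, -7, 1]
POP      -> [1, 11, -7]
SUB      -> [1, 18]
MOD      -> [1]
NEG      -> [-1]
PUSH -17 -> [-1, -17]
ADD      -> [-18]

-18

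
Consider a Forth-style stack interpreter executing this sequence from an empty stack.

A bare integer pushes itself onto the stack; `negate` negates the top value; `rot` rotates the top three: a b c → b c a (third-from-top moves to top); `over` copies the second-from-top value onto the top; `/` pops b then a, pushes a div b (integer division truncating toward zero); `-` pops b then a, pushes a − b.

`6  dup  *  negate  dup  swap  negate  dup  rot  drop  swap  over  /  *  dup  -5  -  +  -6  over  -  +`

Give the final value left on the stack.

6       [6]
dup     [6, 6]
*       [36]
negate  [-36]
dup     [-36, -36]
swap    [-36, -36]
negate  [-36, 36]
dup     [-36, 36, 36]
rot     [36, 36, -36]
drop    [36, 36]
swap    [36, 36]
over    [36, 36, 36]
/       [36, 1]
*       [36]
dup     [36, 36]
-5      [36, 36, -5]
-       [36, 41]
+       [77]
-6      [77, -6]
over    [77, -6, 77]
-       [77, -83]
+       [-6]

-6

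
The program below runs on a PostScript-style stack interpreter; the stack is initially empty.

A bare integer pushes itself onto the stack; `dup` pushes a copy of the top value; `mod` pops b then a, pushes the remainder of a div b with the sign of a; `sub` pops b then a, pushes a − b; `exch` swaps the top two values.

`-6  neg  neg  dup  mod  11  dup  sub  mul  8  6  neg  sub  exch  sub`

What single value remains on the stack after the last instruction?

14

-6   → [-6]
neg  → [6]
neg  → [-6]
dup  → [-6, -6]
mod  → [0]
11   → [0, 11]
dup  → [0, 11, 11]
sub  → [0, 0]
mul  → [0]
8    → [0, 8]
6    → [0, 8, 6]
neg  → [0, 8, -6]
sub  → [0, 14]
exch → [14, 0]
sub  → [14]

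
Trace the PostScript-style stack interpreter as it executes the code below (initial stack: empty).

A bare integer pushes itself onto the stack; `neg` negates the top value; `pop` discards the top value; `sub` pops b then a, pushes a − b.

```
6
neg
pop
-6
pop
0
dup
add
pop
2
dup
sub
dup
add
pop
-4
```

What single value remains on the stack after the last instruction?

6    [6]
neg  [-6]
pop  []
-6   [-6]
pop  []
0    [0]
dup  [0, 0]
add  [0]
pop  []
2    [2]
dup  [2, 2]
sub  [0]
dup  [0, 0]
add  [0]
pop  []
-4   [-4]

-4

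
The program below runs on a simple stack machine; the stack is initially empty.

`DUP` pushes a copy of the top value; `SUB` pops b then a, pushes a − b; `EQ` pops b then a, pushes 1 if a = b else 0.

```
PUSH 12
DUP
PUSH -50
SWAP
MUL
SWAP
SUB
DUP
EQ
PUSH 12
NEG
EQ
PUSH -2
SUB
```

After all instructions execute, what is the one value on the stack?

2

PUSH 12  : 12
DUP      : 12 12
PUSH -50 : 12 12 -50
SWAP     : 12 -50 12
MUL      : 12 -600
SWAP     : -600 12
SUB      : -612
DUP      : -612 -612
EQ       : 1
PUSH 12  : 1 12
NEG      : 1 -12
EQ       : 0
PUSH -2  : 0 -2
SUB      : 2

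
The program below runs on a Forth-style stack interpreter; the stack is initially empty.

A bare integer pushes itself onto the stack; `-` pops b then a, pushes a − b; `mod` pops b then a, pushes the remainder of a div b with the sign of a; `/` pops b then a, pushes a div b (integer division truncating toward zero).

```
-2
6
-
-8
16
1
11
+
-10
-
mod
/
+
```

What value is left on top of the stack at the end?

-2   [-2]
6    [-2, 6]
-    [-8]
-8   [-8, -8]
16   [-8, -8, 16]
1    [-8, -8, 16, 1]
11   [-8, -8, 16, 1, 11]
+    [-8, -8, 16, 12]
-10  [-8, -8, 16, 12, -10]
-    [-8, -8, 16, 22]
mod  [-8, -8, 16]
/    [-8, 0]
+    [-8]

-8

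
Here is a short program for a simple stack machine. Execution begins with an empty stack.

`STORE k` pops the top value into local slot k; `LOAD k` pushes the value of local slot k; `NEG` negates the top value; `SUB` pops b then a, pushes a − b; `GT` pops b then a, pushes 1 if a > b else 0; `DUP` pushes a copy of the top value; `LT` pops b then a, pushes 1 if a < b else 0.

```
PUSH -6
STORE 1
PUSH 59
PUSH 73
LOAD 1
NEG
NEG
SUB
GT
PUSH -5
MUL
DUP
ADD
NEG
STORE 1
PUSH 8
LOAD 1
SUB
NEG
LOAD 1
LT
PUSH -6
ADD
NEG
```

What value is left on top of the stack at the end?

PUSH -6 → -6
STORE 1 → (empty)
PUSH 59 → 59
PUSH 73 → 59 73
LOAD 1  → 59 73 -6
NEG     → 59 73 6
NEG     → 59 73 -6
SUB     → 59 79
GT      → 0
PUSH -5 → 0 -5
MUL     → 0
DUP     → 0 0
ADD     → 0
NEG     → 0
STORE 1 → (empty)
PUSH 8  → 8
LOAD 1  → 8 0
SUB     → 8
NEG     → -8
LOAD 1  → -8 0
LT      → 1
PUSH -6 → 1 -6
ADD     → -5
NEG     → 5

5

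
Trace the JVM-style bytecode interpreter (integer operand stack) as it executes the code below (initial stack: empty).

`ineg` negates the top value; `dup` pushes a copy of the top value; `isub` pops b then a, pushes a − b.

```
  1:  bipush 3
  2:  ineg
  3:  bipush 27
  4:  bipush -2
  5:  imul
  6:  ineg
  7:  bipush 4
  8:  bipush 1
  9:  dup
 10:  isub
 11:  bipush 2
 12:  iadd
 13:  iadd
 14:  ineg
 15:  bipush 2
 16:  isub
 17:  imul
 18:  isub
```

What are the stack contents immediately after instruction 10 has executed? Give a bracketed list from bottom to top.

[-3, 54, 4, 0]

bipush 3  -> [3]
ineg      -> [-3]
bipush 27 -> [-3, 27]
bipush -2 -> [-3, 27, -2]
imul      -> [-3, -54]
ineg      -> [-3, 54]
bipush 4  -> [-3, 54, 4]
bipush 1  -> [-3, 54, 4, 1]
dup       -> [-3, 54, 4, 1, 1]
isub      -> [-3, 54, 4, 0]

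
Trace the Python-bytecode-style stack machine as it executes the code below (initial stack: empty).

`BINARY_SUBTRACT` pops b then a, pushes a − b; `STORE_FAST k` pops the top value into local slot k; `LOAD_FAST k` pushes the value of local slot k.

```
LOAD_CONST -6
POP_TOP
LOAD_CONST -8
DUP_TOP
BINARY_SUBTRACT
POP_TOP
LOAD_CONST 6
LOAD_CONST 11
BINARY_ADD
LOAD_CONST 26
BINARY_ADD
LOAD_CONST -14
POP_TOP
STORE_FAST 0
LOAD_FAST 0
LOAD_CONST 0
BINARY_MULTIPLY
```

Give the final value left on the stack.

0

LOAD_CONST -6    [-6]
POP_TOP          []
LOAD_CONST -8    [-8]
DUP_TOP          [-8, -8]
BINARY_SUBTRACT  [0]
POP_TOP          []
LOAD_CONST 6     [6]
LOAD_CONST 11    [6, 11]
BINARY_ADD       [17]
LOAD_CONST 26    [17, 26]
BINARY_ADD       [43]
LOAD_CONST -14   [43, -14]
POP_TOP          [43]
STORE_FAST 0     []
LOAD_FAST 0      [43]
LOAD_CONST 0     [43, 0]
BINARY_MULTIPLY  [0]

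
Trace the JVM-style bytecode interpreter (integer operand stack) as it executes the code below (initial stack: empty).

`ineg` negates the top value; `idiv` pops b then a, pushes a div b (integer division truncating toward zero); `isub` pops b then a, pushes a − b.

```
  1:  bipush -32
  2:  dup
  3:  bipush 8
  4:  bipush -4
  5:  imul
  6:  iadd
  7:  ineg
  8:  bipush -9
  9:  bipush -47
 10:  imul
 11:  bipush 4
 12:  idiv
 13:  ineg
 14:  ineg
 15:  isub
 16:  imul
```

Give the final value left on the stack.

bipush -32  -32
dup         -32 -32
bipush 8    -32 -32 8
bipush -4   -32 -32 8 -4
imul        -32 -32 -32
iadd        -32 -64
ineg        -32 64
bipush -9   -32 64 -9
bipush -47  -32 64 -9 -47
imul        -32 64 423
bipush 4    -32 64 423 4
idiv        -32 64 105
ineg        -32 64 -105
ineg        -32 64 105
isub        -32 -41
imul        1312

1312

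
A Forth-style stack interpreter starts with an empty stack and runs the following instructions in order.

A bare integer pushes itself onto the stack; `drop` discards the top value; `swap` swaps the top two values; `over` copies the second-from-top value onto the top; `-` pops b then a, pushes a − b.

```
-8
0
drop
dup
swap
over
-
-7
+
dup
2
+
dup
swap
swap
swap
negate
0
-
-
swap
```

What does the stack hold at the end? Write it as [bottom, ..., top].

-8     → -8
0      → -8 0
drop   → -8
dup    → -8 -8
swap   → -8 -8
over   → -8 -8 -8
-      → -8 0
-7     → -8 0 -7
+      → -8 -7
dup    → -8 -7 -7
2      → -8 -7 -7 2
+      → -8 -7 -5
dup    → -8 -7 -5 -5
swap   → -8 -7 -5 -5
swap   → -8 -7 -5 -5
swap   → -8 -7 -5 -5
negate → -8 -7 -5 5
0      → -8 -7 -5 5 0
-      → -8 -7 -5 5
-      → -8 -7 -10
swap   → -8 -10 -7

[-8, -10, -7]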